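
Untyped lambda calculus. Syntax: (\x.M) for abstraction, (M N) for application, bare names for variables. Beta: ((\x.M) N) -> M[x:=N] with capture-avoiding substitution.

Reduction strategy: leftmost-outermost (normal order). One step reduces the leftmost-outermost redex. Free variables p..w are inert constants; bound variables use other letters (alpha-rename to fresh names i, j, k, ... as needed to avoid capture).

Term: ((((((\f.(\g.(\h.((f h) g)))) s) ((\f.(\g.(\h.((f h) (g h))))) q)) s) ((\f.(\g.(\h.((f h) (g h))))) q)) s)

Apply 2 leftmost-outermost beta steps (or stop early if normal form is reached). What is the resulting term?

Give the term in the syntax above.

Step 0: ((((((\f.(\g.(\h.((f h) g)))) s) ((\f.(\g.(\h.((f h) (g h))))) q)) s) ((\f.(\g.(\h.((f h) (g h))))) q)) s)
Step 1: (((((\g.(\h.((s h) g))) ((\f.(\g.(\h.((f h) (g h))))) q)) s) ((\f.(\g.(\h.((f h) (g h))))) q)) s)
Step 2: ((((\h.((s h) ((\f.(\g.(\h.((f h) (g h))))) q))) s) ((\f.(\g.(\h.((f h) (g h))))) q)) s)

Answer: ((((\h.((s h) ((\f.(\g.(\h.((f h) (g h))))) q))) s) ((\f.(\g.(\h.((f h) (g h))))) q)) s)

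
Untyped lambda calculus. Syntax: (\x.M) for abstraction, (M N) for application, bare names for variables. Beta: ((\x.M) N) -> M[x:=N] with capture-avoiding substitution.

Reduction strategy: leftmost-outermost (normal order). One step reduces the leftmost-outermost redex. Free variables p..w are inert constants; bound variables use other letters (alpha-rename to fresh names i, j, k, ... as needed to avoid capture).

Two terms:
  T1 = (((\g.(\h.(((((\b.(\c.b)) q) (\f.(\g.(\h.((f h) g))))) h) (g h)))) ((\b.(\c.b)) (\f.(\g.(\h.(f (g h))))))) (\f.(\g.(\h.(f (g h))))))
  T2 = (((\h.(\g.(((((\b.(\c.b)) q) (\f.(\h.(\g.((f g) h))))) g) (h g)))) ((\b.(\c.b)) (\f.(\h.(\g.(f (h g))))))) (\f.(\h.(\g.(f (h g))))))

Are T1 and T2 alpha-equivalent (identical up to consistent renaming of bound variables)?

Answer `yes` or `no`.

Answer: yes

Derivation:
Term 1: (((\g.(\h.(((((\b.(\c.b)) q) (\f.(\g.(\h.((f h) g))))) h) (g h)))) ((\b.(\c.b)) (\f.(\g.(\h.(f (g h))))))) (\f.(\g.(\h.(f (g h))))))
Term 2: (((\h.(\g.(((((\b.(\c.b)) q) (\f.(\h.(\g.((f g) h))))) g) (h g)))) ((\b.(\c.b)) (\f.(\h.(\g.(f (h g))))))) (\f.(\h.(\g.(f (h g))))))
Alpha-equivalence: compare structure up to binder renaming.
Result: True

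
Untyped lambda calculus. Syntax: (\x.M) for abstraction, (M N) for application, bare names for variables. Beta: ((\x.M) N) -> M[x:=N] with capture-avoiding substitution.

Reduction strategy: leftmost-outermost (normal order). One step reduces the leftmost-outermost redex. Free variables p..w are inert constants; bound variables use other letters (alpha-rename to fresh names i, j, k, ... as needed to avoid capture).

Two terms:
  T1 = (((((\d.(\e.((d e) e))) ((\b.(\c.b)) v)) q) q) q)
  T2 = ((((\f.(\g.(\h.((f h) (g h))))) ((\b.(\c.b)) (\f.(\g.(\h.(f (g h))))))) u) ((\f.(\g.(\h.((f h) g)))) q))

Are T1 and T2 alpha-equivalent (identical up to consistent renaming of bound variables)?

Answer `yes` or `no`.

Term 1: (((((\d.(\e.((d e) e))) ((\b.(\c.b)) v)) q) q) q)
Term 2: ((((\f.(\g.(\h.((f h) (g h))))) ((\b.(\c.b)) (\f.(\g.(\h.(f (g h))))))) u) ((\f.(\g.(\h.((f h) g)))) q))
Alpha-equivalence: compare structure up to binder renaming.
Result: False

Answer: no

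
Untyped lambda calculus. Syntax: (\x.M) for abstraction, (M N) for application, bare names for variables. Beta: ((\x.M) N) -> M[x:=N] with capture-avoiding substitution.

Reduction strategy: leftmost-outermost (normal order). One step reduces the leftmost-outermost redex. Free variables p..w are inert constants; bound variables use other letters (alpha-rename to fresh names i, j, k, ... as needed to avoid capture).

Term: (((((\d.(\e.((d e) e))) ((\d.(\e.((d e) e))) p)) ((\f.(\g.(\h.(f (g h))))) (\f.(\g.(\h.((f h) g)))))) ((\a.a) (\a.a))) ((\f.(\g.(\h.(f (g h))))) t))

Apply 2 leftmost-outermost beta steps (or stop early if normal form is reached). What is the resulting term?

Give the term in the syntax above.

Answer: ((((((\d.(\e.((d e) e))) p) ((\f.(\g.(\h.(f (g h))))) (\f.(\g.(\h.((f h) g)))))) ((\f.(\g.(\h.(f (g h))))) (\f.(\g.(\h.((f h) g)))))) ((\a.a) (\a.a))) ((\f.(\g.(\h.(f (g h))))) t))

Derivation:
Step 0: (((((\d.(\e.((d e) e))) ((\d.(\e.((d e) e))) p)) ((\f.(\g.(\h.(f (g h))))) (\f.(\g.(\h.((f h) g)))))) ((\a.a) (\a.a))) ((\f.(\g.(\h.(f (g h))))) t))
Step 1: ((((\e.((((\d.(\e.((d e) e))) p) e) e)) ((\f.(\g.(\h.(f (g h))))) (\f.(\g.(\h.((f h) g)))))) ((\a.a) (\a.a))) ((\f.(\g.(\h.(f (g h))))) t))
Step 2: ((((((\d.(\e.((d e) e))) p) ((\f.(\g.(\h.(f (g h))))) (\f.(\g.(\h.((f h) g)))))) ((\f.(\g.(\h.(f (g h))))) (\f.(\g.(\h.((f h) g)))))) ((\a.a) (\a.a))) ((\f.(\g.(\h.(f (g h))))) t))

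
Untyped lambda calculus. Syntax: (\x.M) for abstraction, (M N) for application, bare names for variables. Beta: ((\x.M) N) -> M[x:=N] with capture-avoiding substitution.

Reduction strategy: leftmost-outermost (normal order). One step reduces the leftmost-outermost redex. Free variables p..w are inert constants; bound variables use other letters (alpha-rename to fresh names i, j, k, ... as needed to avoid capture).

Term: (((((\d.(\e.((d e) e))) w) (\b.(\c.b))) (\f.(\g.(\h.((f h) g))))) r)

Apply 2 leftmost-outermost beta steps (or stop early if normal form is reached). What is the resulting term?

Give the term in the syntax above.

Answer: ((((w (\b.(\c.b))) (\b.(\c.b))) (\f.(\g.(\h.((f h) g))))) r)

Derivation:
Step 0: (((((\d.(\e.((d e) e))) w) (\b.(\c.b))) (\f.(\g.(\h.((f h) g))))) r)
Step 1: ((((\e.((w e) e)) (\b.(\c.b))) (\f.(\g.(\h.((f h) g))))) r)
Step 2: ((((w (\b.(\c.b))) (\b.(\c.b))) (\f.(\g.(\h.((f h) g))))) r)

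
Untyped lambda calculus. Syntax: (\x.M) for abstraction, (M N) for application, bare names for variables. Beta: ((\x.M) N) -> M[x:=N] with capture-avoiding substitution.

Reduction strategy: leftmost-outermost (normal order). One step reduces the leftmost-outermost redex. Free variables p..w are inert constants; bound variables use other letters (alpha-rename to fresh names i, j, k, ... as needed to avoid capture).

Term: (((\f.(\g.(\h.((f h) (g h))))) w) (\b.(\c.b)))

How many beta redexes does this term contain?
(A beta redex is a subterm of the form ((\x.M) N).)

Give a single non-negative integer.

Answer: 1

Derivation:
Term: (((\f.(\g.(\h.((f h) (g h))))) w) (\b.(\c.b)))
  Redex: ((\f.(\g.(\h.((f h) (g h))))) w)
Total redexes: 1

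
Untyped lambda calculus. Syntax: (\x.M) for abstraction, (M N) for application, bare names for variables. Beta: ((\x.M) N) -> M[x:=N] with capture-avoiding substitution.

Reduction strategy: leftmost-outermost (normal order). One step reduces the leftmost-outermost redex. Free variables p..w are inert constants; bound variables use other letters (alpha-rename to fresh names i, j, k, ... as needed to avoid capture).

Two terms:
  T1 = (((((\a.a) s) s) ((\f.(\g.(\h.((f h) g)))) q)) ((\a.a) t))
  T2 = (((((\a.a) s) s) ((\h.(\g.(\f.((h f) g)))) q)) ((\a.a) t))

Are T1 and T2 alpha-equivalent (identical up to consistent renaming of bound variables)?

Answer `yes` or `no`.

Answer: yes

Derivation:
Term 1: (((((\a.a) s) s) ((\f.(\g.(\h.((f h) g)))) q)) ((\a.a) t))
Term 2: (((((\a.a) s) s) ((\h.(\g.(\f.((h f) g)))) q)) ((\a.a) t))
Alpha-equivalence: compare structure up to binder renaming.
Result: True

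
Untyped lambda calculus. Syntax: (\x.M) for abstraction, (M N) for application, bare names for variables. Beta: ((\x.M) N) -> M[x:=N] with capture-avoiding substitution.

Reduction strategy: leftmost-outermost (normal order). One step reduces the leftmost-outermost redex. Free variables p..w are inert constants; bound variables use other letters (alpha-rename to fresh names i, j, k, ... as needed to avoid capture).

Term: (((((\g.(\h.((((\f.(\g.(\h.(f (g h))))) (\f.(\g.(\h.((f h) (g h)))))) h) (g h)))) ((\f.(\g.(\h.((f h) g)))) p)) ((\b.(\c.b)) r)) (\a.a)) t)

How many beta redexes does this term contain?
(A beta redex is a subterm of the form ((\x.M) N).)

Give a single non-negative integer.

Answer: 4

Derivation:
Term: (((((\g.(\h.((((\f.(\g.(\h.(f (g h))))) (\f.(\g.(\h.((f h) (g h)))))) h) (g h)))) ((\f.(\g.(\h.((f h) g)))) p)) ((\b.(\c.b)) r)) (\a.a)) t)
  Redex: ((\g.(\h.((((\f.(\g.(\h.(f (g h))))) (\f.(\g.(\h.((f h) (g h)))))) h) (g h)))) ((\f.(\g.(\h.((f h) g)))) p))
  Redex: ((\f.(\g.(\h.(f (g h))))) (\f.(\g.(\h.((f h) (g h))))))
  Redex: ((\f.(\g.(\h.((f h) g)))) p)
  Redex: ((\b.(\c.b)) r)
Total redexes: 4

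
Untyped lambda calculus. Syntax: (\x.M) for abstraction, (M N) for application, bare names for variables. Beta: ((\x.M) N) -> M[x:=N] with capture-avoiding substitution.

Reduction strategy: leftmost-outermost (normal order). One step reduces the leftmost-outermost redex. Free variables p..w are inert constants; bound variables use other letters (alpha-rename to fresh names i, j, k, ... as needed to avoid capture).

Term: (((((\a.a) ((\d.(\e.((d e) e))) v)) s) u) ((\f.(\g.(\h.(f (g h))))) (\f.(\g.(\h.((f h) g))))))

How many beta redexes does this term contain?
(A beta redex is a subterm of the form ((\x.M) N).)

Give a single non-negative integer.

Term: (((((\a.a) ((\d.(\e.((d e) e))) v)) s) u) ((\f.(\g.(\h.(f (g h))))) (\f.(\g.(\h.((f h) g))))))
  Redex: ((\a.a) ((\d.(\e.((d e) e))) v))
  Redex: ((\d.(\e.((d e) e))) v)
  Redex: ((\f.(\g.(\h.(f (g h))))) (\f.(\g.(\h.((f h) g)))))
Total redexes: 3

Answer: 3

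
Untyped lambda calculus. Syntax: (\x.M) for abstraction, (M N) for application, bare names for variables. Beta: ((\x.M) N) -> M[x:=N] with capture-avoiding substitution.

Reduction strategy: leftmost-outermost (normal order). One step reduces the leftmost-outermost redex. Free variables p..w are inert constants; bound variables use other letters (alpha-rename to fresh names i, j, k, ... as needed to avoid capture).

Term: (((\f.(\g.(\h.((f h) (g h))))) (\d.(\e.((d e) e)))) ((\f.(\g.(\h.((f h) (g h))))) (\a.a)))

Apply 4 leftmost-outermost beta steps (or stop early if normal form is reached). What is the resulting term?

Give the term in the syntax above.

Step 0: (((\f.(\g.(\h.((f h) (g h))))) (\d.(\e.((d e) e)))) ((\f.(\g.(\h.((f h) (g h))))) (\a.a)))
Step 1: ((\g.(\h.(((\d.(\e.((d e) e))) h) (g h)))) ((\f.(\g.(\h.((f h) (g h))))) (\a.a)))
Step 2: (\h.(((\d.(\e.((d e) e))) h) (((\f.(\g.(\h.((f h) (g h))))) (\a.a)) h)))
Step 3: (\h.((\e.((h e) e)) (((\f.(\g.(\h.((f h) (g h))))) (\a.a)) h)))
Step 4: (\h.((h (((\f.(\g.(\h.((f h) (g h))))) (\a.a)) h)) (((\f.(\g.(\h.((f h) (g h))))) (\a.a)) h)))

Answer: (\h.((h (((\f.(\g.(\h.((f h) (g h))))) (\a.a)) h)) (((\f.(\g.(\h.((f h) (g h))))) (\a.a)) h)))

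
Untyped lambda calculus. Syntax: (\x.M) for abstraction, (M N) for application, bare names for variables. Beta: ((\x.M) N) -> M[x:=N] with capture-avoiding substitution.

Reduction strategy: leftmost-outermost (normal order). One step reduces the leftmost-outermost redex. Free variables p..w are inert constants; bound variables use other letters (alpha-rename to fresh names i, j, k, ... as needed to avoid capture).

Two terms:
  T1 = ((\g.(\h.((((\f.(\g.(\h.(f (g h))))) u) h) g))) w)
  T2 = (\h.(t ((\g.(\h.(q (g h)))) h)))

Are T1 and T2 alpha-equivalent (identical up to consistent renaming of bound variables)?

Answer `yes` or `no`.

Answer: no

Derivation:
Term 1: ((\g.(\h.((((\f.(\g.(\h.(f (g h))))) u) h) g))) w)
Term 2: (\h.(t ((\g.(\h.(q (g h)))) h)))
Alpha-equivalence: compare structure up to binder renaming.
Result: False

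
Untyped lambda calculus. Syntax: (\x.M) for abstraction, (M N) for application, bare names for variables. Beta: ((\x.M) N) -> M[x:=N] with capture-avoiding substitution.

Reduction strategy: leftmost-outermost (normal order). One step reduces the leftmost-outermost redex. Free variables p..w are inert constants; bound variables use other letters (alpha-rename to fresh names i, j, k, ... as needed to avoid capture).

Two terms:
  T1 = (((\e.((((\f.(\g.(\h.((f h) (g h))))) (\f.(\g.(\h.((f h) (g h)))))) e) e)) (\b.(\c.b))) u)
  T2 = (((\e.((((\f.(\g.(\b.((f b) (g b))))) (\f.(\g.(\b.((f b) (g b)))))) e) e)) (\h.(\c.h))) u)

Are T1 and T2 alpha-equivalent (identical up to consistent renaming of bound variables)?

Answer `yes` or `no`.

Term 1: (((\e.((((\f.(\g.(\h.((f h) (g h))))) (\f.(\g.(\h.((f h) (g h)))))) e) e)) (\b.(\c.b))) u)
Term 2: (((\e.((((\f.(\g.(\b.((f b) (g b))))) (\f.(\g.(\b.((f b) (g b)))))) e) e)) (\h.(\c.h))) u)
Alpha-equivalence: compare structure up to binder renaming.
Result: True

Answer: yes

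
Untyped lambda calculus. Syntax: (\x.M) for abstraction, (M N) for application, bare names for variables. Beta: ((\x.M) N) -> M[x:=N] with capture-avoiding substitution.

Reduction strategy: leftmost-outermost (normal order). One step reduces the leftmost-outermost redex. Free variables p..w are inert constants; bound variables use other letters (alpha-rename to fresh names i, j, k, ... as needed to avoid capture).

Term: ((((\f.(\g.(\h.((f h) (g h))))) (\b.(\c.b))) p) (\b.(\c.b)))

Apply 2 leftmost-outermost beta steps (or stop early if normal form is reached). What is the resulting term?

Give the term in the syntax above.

Step 0: ((((\f.(\g.(\h.((f h) (g h))))) (\b.(\c.b))) p) (\b.(\c.b)))
Step 1: (((\g.(\h.(((\b.(\c.b)) h) (g h)))) p) (\b.(\c.b)))
Step 2: ((\h.(((\b.(\c.b)) h) (p h))) (\b.(\c.b)))

Answer: ((\h.(((\b.(\c.b)) h) (p h))) (\b.(\c.b)))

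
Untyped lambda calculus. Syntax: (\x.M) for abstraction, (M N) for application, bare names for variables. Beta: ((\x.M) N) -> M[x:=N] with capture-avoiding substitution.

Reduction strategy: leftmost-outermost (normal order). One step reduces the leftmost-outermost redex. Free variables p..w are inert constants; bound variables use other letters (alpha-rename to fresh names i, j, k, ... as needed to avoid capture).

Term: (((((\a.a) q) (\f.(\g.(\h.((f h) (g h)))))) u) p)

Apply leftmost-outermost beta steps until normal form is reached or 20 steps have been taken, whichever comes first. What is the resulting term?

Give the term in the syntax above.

Answer: (((q (\f.(\g.(\h.((f h) (g h)))))) u) p)

Derivation:
Step 0: (((((\a.a) q) (\f.(\g.(\h.((f h) (g h)))))) u) p)
Step 1: (((q (\f.(\g.(\h.((f h) (g h)))))) u) p)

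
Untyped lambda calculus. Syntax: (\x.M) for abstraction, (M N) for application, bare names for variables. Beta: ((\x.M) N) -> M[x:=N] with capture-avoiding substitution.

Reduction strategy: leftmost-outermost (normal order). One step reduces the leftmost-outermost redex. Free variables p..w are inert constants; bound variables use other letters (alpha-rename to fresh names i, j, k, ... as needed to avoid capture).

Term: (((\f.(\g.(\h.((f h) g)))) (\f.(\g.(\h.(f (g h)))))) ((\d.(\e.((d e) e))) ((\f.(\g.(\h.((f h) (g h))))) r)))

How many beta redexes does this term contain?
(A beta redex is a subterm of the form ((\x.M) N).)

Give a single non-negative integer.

Term: (((\f.(\g.(\h.((f h) g)))) (\f.(\g.(\h.(f (g h)))))) ((\d.(\e.((d e) e))) ((\f.(\g.(\h.((f h) (g h))))) r)))
  Redex: ((\f.(\g.(\h.((f h) g)))) (\f.(\g.(\h.(f (g h))))))
  Redex: ((\d.(\e.((d e) e))) ((\f.(\g.(\h.((f h) (g h))))) r))
  Redex: ((\f.(\g.(\h.((f h) (g h))))) r)
Total redexes: 3

Answer: 3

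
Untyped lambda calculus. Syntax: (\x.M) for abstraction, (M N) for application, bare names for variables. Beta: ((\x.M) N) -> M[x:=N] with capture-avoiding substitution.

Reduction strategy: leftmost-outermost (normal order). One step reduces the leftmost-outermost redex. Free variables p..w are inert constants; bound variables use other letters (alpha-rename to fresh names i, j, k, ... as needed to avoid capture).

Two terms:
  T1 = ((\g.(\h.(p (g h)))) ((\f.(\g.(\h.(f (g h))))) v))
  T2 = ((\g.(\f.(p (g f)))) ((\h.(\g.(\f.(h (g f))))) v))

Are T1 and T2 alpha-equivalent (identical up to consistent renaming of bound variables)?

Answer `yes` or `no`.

Term 1: ((\g.(\h.(p (g h)))) ((\f.(\g.(\h.(f (g h))))) v))
Term 2: ((\g.(\f.(p (g f)))) ((\h.(\g.(\f.(h (g f))))) v))
Alpha-equivalence: compare structure up to binder renaming.
Result: True

Answer: yes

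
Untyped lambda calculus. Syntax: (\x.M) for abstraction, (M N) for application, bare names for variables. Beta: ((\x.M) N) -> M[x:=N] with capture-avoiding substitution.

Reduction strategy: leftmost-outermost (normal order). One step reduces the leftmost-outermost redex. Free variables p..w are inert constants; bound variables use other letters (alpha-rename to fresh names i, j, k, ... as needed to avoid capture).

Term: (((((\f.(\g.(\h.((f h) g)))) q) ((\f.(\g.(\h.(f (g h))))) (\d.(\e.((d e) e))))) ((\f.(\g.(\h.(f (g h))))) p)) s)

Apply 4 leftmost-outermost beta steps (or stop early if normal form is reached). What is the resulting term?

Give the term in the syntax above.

Answer: (((q (\g.(\h.(p (g h))))) ((\f.(\g.(\h.(f (g h))))) (\d.(\e.((d e) e))))) s)

Derivation:
Step 0: (((((\f.(\g.(\h.((f h) g)))) q) ((\f.(\g.(\h.(f (g h))))) (\d.(\e.((d e) e))))) ((\f.(\g.(\h.(f (g h))))) p)) s)
Step 1: ((((\g.(\h.((q h) g))) ((\f.(\g.(\h.(f (g h))))) (\d.(\e.((d e) e))))) ((\f.(\g.(\h.(f (g h))))) p)) s)
Step 2: (((\h.((q h) ((\f.(\g.(\h.(f (g h))))) (\d.(\e.((d e) e)))))) ((\f.(\g.(\h.(f (g h))))) p)) s)
Step 3: (((q ((\f.(\g.(\h.(f (g h))))) p)) ((\f.(\g.(\h.(f (g h))))) (\d.(\e.((d e) e))))) s)
Step 4: (((q (\g.(\h.(p (g h))))) ((\f.(\g.(\h.(f (g h))))) (\d.(\e.((d e) e))))) s)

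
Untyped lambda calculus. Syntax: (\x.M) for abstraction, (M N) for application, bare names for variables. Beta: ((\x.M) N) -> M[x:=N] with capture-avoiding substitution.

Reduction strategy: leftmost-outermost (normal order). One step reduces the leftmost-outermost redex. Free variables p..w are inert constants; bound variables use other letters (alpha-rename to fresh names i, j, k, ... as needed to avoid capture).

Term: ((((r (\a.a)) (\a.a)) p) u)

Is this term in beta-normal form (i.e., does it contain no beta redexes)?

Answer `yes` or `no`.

Answer: yes

Derivation:
Term: ((((r (\a.a)) (\a.a)) p) u)
No beta redexes found.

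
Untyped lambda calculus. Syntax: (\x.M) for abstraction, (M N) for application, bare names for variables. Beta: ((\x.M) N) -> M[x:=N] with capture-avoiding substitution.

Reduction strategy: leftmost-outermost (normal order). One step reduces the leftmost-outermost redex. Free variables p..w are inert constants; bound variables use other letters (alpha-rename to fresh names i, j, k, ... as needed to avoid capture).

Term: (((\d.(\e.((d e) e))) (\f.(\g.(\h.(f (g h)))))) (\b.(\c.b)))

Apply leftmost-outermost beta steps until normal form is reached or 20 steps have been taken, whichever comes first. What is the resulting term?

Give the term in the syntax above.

Answer: (\h.(\c.(\c.h)))

Derivation:
Step 0: (((\d.(\e.((d e) e))) (\f.(\g.(\h.(f (g h)))))) (\b.(\c.b)))
Step 1: ((\e.(((\f.(\g.(\h.(f (g h))))) e) e)) (\b.(\c.b)))
Step 2: (((\f.(\g.(\h.(f (g h))))) (\b.(\c.b))) (\b.(\c.b)))
Step 3: ((\g.(\h.((\b.(\c.b)) (g h)))) (\b.(\c.b)))
Step 4: (\h.((\b.(\c.b)) ((\b.(\c.b)) h)))
Step 5: (\h.(\c.((\b.(\c.b)) h)))
Step 6: (\h.(\c.(\c.h)))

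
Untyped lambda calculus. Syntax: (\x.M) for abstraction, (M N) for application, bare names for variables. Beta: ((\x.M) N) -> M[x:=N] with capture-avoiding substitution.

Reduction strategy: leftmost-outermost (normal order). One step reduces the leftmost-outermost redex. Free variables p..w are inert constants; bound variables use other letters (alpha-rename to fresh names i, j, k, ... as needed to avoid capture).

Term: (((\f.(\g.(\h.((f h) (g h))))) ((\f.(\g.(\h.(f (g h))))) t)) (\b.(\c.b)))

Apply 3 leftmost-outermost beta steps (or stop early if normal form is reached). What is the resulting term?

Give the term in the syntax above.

Answer: (\h.(((\g.(\h.(t (g h)))) h) ((\b.(\c.b)) h)))

Derivation:
Step 0: (((\f.(\g.(\h.((f h) (g h))))) ((\f.(\g.(\h.(f (g h))))) t)) (\b.(\c.b)))
Step 1: ((\g.(\h.((((\f.(\g.(\h.(f (g h))))) t) h) (g h)))) (\b.(\c.b)))
Step 2: (\h.((((\f.(\g.(\h.(f (g h))))) t) h) ((\b.(\c.b)) h)))
Step 3: (\h.(((\g.(\h.(t (g h)))) h) ((\b.(\c.b)) h)))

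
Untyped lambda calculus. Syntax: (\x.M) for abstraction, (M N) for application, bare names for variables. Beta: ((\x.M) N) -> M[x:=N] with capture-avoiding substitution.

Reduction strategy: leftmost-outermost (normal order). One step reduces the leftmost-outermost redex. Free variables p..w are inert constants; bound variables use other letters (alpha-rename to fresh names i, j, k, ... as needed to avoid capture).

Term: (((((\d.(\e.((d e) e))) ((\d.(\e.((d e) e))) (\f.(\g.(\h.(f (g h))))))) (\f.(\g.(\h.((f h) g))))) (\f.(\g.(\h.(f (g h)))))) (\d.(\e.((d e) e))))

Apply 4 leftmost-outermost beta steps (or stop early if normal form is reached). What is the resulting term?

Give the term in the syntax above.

Step 0: (((((\d.(\e.((d e) e))) ((\d.(\e.((d e) e))) (\f.(\g.(\h.(f (g h))))))) (\f.(\g.(\h.((f h) g))))) (\f.(\g.(\h.(f (g h)))))) (\d.(\e.((d e) e))))
Step 1: ((((\e.((((\d.(\e.((d e) e))) (\f.(\g.(\h.(f (g h)))))) e) e)) (\f.(\g.(\h.((f h) g))))) (\f.(\g.(\h.(f (g h)))))) (\d.(\e.((d e) e))))
Step 2: ((((((\d.(\e.((d e) e))) (\f.(\g.(\h.(f (g h)))))) (\f.(\g.(\h.((f h) g))))) (\f.(\g.(\h.((f h) g))))) (\f.(\g.(\h.(f (g h)))))) (\d.(\e.((d e) e))))
Step 3: (((((\e.(((\f.(\g.(\h.(f (g h))))) e) e)) (\f.(\g.(\h.((f h) g))))) (\f.(\g.(\h.((f h) g))))) (\f.(\g.(\h.(f (g h)))))) (\d.(\e.((d e) e))))
Step 4: ((((((\f.(\g.(\h.(f (g h))))) (\f.(\g.(\h.((f h) g))))) (\f.(\g.(\h.((f h) g))))) (\f.(\g.(\h.((f h) g))))) (\f.(\g.(\h.(f (g h)))))) (\d.(\e.((d e) e))))

Answer: ((((((\f.(\g.(\h.(f (g h))))) (\f.(\g.(\h.((f h) g))))) (\f.(\g.(\h.((f h) g))))) (\f.(\g.(\h.((f h) g))))) (\f.(\g.(\h.(f (g h)))))) (\d.(\e.((d e) e))))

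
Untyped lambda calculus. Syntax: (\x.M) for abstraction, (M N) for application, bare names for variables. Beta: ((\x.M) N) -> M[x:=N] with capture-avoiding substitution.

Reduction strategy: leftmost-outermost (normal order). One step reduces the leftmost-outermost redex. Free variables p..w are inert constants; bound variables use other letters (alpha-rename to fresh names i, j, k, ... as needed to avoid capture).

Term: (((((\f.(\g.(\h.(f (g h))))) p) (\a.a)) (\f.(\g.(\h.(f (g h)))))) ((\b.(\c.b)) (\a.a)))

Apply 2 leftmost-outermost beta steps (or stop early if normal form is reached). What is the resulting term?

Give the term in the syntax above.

Step 0: (((((\f.(\g.(\h.(f (g h))))) p) (\a.a)) (\f.(\g.(\h.(f (g h)))))) ((\b.(\c.b)) (\a.a)))
Step 1: ((((\g.(\h.(p (g h)))) (\a.a)) (\f.(\g.(\h.(f (g h)))))) ((\b.(\c.b)) (\a.a)))
Step 2: (((\h.(p ((\a.a) h))) (\f.(\g.(\h.(f (g h)))))) ((\b.(\c.b)) (\a.a)))

Answer: (((\h.(p ((\a.a) h))) (\f.(\g.(\h.(f (g h)))))) ((\b.(\c.b)) (\a.a)))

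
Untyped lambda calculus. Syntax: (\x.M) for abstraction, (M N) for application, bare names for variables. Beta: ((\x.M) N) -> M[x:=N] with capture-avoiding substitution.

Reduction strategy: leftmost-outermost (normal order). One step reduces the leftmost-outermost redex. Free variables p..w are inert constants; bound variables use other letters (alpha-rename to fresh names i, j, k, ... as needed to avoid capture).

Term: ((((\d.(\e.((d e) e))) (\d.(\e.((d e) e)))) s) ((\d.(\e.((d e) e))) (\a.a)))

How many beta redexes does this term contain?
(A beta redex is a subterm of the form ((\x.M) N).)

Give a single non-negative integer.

Answer: 2

Derivation:
Term: ((((\d.(\e.((d e) e))) (\d.(\e.((d e) e)))) s) ((\d.(\e.((d e) e))) (\a.a)))
  Redex: ((\d.(\e.((d e) e))) (\d.(\e.((d e) e))))
  Redex: ((\d.(\e.((d e) e))) (\a.a))
Total redexes: 2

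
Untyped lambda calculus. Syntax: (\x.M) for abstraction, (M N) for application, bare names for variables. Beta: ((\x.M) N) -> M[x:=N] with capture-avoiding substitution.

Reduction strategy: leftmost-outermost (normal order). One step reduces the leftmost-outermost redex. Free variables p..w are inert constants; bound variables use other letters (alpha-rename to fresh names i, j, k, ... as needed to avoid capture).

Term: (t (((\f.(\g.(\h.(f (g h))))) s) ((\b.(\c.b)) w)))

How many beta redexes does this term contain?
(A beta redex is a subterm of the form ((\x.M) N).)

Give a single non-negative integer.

Answer: 2

Derivation:
Term: (t (((\f.(\g.(\h.(f (g h))))) s) ((\b.(\c.b)) w)))
  Redex: ((\f.(\g.(\h.(f (g h))))) s)
  Redex: ((\b.(\c.b)) w)
Total redexes: 2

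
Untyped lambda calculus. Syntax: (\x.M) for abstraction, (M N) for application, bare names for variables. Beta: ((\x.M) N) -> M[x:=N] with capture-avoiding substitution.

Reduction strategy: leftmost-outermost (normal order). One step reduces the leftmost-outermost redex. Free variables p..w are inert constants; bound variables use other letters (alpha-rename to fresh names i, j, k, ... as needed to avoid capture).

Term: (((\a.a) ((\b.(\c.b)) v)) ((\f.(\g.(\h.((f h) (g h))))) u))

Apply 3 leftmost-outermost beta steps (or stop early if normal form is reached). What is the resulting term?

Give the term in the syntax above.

Step 0: (((\a.a) ((\b.(\c.b)) v)) ((\f.(\g.(\h.((f h) (g h))))) u))
Step 1: (((\b.(\c.b)) v) ((\f.(\g.(\h.((f h) (g h))))) u))
Step 2: ((\c.v) ((\f.(\g.(\h.((f h) (g h))))) u))
Step 3: v

Answer: v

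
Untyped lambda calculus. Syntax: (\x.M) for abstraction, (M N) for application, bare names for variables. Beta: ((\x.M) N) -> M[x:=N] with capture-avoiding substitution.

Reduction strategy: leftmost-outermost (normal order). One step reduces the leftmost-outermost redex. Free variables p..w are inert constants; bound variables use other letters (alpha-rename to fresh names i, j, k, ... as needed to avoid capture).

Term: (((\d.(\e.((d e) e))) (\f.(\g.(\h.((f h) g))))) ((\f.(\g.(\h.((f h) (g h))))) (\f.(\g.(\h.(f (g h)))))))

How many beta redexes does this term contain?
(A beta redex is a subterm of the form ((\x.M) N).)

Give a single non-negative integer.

Term: (((\d.(\e.((d e) e))) (\f.(\g.(\h.((f h) g))))) ((\f.(\g.(\h.((f h) (g h))))) (\f.(\g.(\h.(f (g h)))))))
  Redex: ((\d.(\e.((d e) e))) (\f.(\g.(\h.((f h) g)))))
  Redex: ((\f.(\g.(\h.((f h) (g h))))) (\f.(\g.(\h.(f (g h))))))
Total redexes: 2

Answer: 2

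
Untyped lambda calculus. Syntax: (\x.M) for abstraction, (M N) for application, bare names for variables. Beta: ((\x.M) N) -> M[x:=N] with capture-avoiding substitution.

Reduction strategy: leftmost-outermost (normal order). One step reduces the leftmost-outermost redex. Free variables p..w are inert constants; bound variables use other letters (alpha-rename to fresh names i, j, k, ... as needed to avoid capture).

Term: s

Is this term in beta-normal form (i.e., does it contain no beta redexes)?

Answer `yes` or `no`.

Term: s
No beta redexes found.

Answer: yes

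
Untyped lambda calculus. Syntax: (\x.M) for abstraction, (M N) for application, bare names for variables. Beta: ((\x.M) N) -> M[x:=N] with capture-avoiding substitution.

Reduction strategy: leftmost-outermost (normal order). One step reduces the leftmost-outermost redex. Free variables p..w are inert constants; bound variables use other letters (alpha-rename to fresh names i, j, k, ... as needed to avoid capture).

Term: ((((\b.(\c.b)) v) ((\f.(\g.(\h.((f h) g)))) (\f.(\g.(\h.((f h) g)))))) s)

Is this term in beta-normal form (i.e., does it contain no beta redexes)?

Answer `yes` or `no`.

Answer: no

Derivation:
Term: ((((\b.(\c.b)) v) ((\f.(\g.(\h.((f h) g)))) (\f.(\g.(\h.((f h) g)))))) s)
Found 2 beta redex(es).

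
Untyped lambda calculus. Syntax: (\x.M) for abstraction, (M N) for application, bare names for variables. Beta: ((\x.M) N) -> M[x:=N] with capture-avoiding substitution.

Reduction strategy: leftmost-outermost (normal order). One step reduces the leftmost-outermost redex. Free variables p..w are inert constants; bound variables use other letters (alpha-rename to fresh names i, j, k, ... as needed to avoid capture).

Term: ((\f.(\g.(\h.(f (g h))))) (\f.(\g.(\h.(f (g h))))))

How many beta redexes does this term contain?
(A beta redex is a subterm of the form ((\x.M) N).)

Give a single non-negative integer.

Term: ((\f.(\g.(\h.(f (g h))))) (\f.(\g.(\h.(f (g h))))))
  Redex: ((\f.(\g.(\h.(f (g h))))) (\f.(\g.(\h.(f (g h))))))
Total redexes: 1

Answer: 1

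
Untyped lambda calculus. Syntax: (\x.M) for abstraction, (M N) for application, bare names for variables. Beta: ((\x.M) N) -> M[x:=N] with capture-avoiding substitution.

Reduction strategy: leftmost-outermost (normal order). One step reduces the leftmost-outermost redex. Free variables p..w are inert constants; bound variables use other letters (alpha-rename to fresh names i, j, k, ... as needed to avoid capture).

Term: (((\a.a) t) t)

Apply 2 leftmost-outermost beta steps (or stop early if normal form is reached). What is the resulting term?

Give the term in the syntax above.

Step 0: (((\a.a) t) t)
Step 1: (t t)
Step 2: (normal form reached)

Answer: (t t)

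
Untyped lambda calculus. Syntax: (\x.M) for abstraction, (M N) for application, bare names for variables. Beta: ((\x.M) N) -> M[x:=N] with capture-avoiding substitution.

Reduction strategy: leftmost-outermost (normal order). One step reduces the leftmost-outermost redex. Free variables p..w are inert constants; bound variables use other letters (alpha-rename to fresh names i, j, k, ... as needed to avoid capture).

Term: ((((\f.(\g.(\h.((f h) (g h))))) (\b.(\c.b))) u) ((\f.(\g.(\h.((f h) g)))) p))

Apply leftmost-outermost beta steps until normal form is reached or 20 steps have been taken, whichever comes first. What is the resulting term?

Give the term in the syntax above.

Step 0: ((((\f.(\g.(\h.((f h) (g h))))) (\b.(\c.b))) u) ((\f.(\g.(\h.((f h) g)))) p))
Step 1: (((\g.(\h.(((\b.(\c.b)) h) (g h)))) u) ((\f.(\g.(\h.((f h) g)))) p))
Step 2: ((\h.(((\b.(\c.b)) h) (u h))) ((\f.(\g.(\h.((f h) g)))) p))
Step 3: (((\b.(\c.b)) ((\f.(\g.(\h.((f h) g)))) p)) (u ((\f.(\g.(\h.((f h) g)))) p)))
Step 4: ((\c.((\f.(\g.(\h.((f h) g)))) p)) (u ((\f.(\g.(\h.((f h) g)))) p)))
Step 5: ((\f.(\g.(\h.((f h) g)))) p)
Step 6: (\g.(\h.((p h) g)))

Answer: (\g.(\h.((p h) g)))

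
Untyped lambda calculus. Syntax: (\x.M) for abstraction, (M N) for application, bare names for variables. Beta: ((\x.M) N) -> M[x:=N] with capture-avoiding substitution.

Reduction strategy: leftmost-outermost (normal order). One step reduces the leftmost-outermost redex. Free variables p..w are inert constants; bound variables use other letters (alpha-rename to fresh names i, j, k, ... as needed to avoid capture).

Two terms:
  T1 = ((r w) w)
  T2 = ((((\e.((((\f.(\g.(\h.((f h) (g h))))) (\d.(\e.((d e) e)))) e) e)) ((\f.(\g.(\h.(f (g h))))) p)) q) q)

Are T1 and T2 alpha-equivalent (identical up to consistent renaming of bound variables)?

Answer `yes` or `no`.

Term 1: ((r w) w)
Term 2: ((((\e.((((\f.(\g.(\h.((f h) (g h))))) (\d.(\e.((d e) e)))) e) e)) ((\f.(\g.(\h.(f (g h))))) p)) q) q)
Alpha-equivalence: compare structure up to binder renaming.
Result: False

Answer: no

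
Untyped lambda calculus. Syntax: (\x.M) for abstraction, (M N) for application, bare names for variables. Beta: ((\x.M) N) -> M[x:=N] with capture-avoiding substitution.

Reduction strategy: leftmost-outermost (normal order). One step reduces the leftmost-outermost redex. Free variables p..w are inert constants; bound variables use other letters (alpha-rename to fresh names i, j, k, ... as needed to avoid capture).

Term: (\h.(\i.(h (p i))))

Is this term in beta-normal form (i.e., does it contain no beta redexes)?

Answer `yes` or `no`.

Answer: yes

Derivation:
Term: (\h.(\i.(h (p i))))
No beta redexes found.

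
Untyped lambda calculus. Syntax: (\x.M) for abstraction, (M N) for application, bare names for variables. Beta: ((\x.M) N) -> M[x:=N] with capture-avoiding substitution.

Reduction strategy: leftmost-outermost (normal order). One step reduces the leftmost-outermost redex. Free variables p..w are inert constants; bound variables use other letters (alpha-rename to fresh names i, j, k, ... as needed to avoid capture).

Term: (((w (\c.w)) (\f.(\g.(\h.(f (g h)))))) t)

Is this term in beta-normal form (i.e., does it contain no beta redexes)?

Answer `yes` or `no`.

Term: (((w (\c.w)) (\f.(\g.(\h.(f (g h)))))) t)
No beta redexes found.

Answer: yes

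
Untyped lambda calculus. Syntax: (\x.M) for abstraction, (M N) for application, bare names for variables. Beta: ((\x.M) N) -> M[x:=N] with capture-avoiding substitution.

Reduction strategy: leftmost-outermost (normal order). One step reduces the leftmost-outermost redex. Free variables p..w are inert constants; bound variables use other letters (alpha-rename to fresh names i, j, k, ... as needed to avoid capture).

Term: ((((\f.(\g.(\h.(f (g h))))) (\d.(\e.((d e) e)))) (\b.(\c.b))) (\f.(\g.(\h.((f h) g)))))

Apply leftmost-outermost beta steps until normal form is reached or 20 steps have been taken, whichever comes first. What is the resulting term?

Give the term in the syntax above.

Answer: (\e.(\g.(\h.((e h) g))))

Derivation:
Step 0: ((((\f.(\g.(\h.(f (g h))))) (\d.(\e.((d e) e)))) (\b.(\c.b))) (\f.(\g.(\h.((f h) g)))))
Step 1: (((\g.(\h.((\d.(\e.((d e) e))) (g h)))) (\b.(\c.b))) (\f.(\g.(\h.((f h) g)))))
Step 2: ((\h.((\d.(\e.((d e) e))) ((\b.(\c.b)) h))) (\f.(\g.(\h.((f h) g)))))
Step 3: ((\d.(\e.((d e) e))) ((\b.(\c.b)) (\f.(\g.(\h.((f h) g))))))
Step 4: (\e.((((\b.(\c.b)) (\f.(\g.(\h.((f h) g))))) e) e))
Step 5: (\e.(((\c.(\f.(\g.(\h.((f h) g))))) e) e))
Step 6: (\e.((\f.(\g.(\h.((f h) g)))) e))
Step 7: (\e.(\g.(\h.((e h) g))))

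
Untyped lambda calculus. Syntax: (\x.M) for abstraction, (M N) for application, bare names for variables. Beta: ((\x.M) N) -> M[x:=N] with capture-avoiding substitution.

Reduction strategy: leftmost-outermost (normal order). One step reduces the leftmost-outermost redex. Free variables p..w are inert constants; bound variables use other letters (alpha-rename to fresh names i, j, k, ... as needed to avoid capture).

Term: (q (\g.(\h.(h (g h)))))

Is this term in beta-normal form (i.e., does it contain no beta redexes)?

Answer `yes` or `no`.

Term: (q (\g.(\h.(h (g h)))))
No beta redexes found.

Answer: yes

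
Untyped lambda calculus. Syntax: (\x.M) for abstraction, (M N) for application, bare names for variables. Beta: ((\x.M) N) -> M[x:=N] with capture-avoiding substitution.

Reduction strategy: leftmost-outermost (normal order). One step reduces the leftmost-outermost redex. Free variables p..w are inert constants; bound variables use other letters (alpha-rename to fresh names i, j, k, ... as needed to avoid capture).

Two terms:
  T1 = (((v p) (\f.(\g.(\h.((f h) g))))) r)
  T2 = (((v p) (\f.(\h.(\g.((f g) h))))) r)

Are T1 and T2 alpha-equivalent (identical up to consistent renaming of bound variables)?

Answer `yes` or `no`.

Answer: yes

Derivation:
Term 1: (((v p) (\f.(\g.(\h.((f h) g))))) r)
Term 2: (((v p) (\f.(\h.(\g.((f g) h))))) r)
Alpha-equivalence: compare structure up to binder renaming.
Result: True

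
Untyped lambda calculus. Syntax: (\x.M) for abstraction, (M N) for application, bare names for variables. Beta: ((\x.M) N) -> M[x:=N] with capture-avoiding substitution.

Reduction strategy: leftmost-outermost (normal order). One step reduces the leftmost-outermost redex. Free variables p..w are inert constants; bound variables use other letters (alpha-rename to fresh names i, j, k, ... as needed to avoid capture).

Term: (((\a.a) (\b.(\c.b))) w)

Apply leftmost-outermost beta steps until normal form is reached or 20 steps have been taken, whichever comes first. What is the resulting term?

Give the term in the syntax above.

Step 0: (((\a.a) (\b.(\c.b))) w)
Step 1: ((\b.(\c.b)) w)
Step 2: (\c.w)

Answer: (\c.w)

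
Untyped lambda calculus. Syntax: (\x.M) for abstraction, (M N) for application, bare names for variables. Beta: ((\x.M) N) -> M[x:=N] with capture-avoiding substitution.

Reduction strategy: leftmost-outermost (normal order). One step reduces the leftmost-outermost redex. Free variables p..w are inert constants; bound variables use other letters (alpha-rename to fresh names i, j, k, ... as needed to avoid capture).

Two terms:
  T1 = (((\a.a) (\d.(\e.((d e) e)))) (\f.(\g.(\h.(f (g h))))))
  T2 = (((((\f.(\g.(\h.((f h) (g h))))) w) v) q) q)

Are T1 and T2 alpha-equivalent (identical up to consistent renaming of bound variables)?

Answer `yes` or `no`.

Term 1: (((\a.a) (\d.(\e.((d e) e)))) (\f.(\g.(\h.(f (g h))))))
Term 2: (((((\f.(\g.(\h.((f h) (g h))))) w) v) q) q)
Alpha-equivalence: compare structure up to binder renaming.
Result: False

Answer: no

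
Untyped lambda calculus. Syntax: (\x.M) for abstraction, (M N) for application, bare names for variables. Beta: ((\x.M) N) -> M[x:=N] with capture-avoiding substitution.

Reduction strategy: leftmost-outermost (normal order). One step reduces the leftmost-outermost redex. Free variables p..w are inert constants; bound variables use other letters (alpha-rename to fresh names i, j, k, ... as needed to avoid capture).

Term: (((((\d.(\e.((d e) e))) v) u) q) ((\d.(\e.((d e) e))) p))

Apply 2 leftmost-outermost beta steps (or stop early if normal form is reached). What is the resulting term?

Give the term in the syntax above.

Step 0: (((((\d.(\e.((d e) e))) v) u) q) ((\d.(\e.((d e) e))) p))
Step 1: ((((\e.((v e) e)) u) q) ((\d.(\e.((d e) e))) p))
Step 2: ((((v u) u) q) ((\d.(\e.((d e) e))) p))

Answer: ((((v u) u) q) ((\d.(\e.((d e) e))) p))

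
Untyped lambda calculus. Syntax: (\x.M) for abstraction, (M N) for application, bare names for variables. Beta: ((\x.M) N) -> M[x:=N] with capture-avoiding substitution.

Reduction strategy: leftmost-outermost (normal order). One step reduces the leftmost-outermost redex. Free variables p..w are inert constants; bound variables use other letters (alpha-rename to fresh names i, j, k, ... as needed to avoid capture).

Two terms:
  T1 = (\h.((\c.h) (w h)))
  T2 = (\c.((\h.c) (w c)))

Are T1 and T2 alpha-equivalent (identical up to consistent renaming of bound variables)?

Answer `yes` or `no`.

Term 1: (\h.((\c.h) (w h)))
Term 2: (\c.((\h.c) (w c)))
Alpha-equivalence: compare structure up to binder renaming.
Result: True

Answer: yes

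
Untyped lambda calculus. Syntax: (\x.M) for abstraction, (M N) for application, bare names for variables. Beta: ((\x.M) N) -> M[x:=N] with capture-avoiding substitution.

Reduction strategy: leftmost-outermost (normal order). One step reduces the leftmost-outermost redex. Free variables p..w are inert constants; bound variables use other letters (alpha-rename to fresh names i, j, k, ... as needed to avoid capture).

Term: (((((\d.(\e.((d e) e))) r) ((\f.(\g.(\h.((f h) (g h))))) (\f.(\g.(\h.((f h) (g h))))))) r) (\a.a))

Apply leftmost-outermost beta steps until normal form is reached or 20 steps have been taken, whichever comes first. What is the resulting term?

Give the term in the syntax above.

Step 0: (((((\d.(\e.((d e) e))) r) ((\f.(\g.(\h.((f h) (g h))))) (\f.(\g.(\h.((f h) (g h))))))) r) (\a.a))
Step 1: ((((\e.((r e) e)) ((\f.(\g.(\h.((f h) (g h))))) (\f.(\g.(\h.((f h) (g h))))))) r) (\a.a))
Step 2: ((((r ((\f.(\g.(\h.((f h) (g h))))) (\f.(\g.(\h.((f h) (g h))))))) ((\f.(\g.(\h.((f h) (g h))))) (\f.(\g.(\h.((f h) (g h))))))) r) (\a.a))
Step 3: ((((r (\g.(\h.(((\f.(\g.(\h.((f h) (g h))))) h) (g h))))) ((\f.(\g.(\h.((f h) (g h))))) (\f.(\g.(\h.((f h) (g h))))))) r) (\a.a))
Step 4: ((((r (\g.(\h.((\g.(\i.((h i) (g i)))) (g h))))) ((\f.(\g.(\h.((f h) (g h))))) (\f.(\g.(\h.((f h) (g h))))))) r) (\a.a))
Step 5: ((((r (\g.(\h.(\i.((h i) ((g h) i)))))) ((\f.(\g.(\h.((f h) (g h))))) (\f.(\g.(\h.((f h) (g h))))))) r) (\a.a))
Step 6: ((((r (\g.(\h.(\i.((h i) ((g h) i)))))) (\g.(\h.(((\f.(\g.(\h.((f h) (g h))))) h) (g h))))) r) (\a.a))
Step 7: ((((r (\g.(\h.(\i.((h i) ((g h) i)))))) (\g.(\h.((\g.(\i.((h i) (g i)))) (g h))))) r) (\a.a))
Step 8: ((((r (\g.(\h.(\i.((h i) ((g h) i)))))) (\g.(\h.(\i.((h i) ((g h) i)))))) r) (\a.a))

Answer: ((((r (\g.(\h.(\i.((h i) ((g h) i)))))) (\g.(\h.(\i.((h i) ((g h) i)))))) r) (\a.a))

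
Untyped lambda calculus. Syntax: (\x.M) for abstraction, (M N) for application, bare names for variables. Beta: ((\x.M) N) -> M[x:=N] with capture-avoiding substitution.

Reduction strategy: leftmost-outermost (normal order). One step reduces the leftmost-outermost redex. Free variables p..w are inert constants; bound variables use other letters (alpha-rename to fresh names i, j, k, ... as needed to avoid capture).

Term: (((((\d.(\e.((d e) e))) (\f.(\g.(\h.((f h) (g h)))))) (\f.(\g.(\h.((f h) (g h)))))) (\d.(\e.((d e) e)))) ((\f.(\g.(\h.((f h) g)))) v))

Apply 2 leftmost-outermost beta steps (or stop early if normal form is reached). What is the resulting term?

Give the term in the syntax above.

Step 0: (((((\d.(\e.((d e) e))) (\f.(\g.(\h.((f h) (g h)))))) (\f.(\g.(\h.((f h) (g h)))))) (\d.(\e.((d e) e)))) ((\f.(\g.(\h.((f h) g)))) v))
Step 1: ((((\e.(((\f.(\g.(\h.((f h) (g h))))) e) e)) (\f.(\g.(\h.((f h) (g h)))))) (\d.(\e.((d e) e)))) ((\f.(\g.(\h.((f h) g)))) v))
Step 2: (((((\f.(\g.(\h.((f h) (g h))))) (\f.(\g.(\h.((f h) (g h)))))) (\f.(\g.(\h.((f h) (g h)))))) (\d.(\e.((d e) e)))) ((\f.(\g.(\h.((f h) g)))) v))

Answer: (((((\f.(\g.(\h.((f h) (g h))))) (\f.(\g.(\h.((f h) (g h)))))) (\f.(\g.(\h.((f h) (g h)))))) (\d.(\e.((d e) e)))) ((\f.(\g.(\h.((f h) g)))) v))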